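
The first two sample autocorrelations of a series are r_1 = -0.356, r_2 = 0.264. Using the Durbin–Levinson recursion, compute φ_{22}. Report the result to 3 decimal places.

0.157

φ_{22} = (r_2 − r_1²) / (1 − r_1²)
r_1² = (-0.356)² = 0.126736
Numerator = 0.264 − 0.1267 = 0.1373; denominator = 1 − 0.1267 = 0.8733
φ_{22} = 0.1373 / 0.8733 = 0.157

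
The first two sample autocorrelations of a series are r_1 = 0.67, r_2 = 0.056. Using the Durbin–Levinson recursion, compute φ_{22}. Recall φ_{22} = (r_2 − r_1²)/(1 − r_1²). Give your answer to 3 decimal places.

-0.713

φ_{22} = (r_2 − r_1²) / (1 − r_1²)
r_1² = (0.67)² = 0.4489
Numerator = 0.056 − 0.4489 = -0.3929; denominator = 1 − 0.4489 = 0.5511
φ_{22} = -0.3929 / 0.5511 = -0.713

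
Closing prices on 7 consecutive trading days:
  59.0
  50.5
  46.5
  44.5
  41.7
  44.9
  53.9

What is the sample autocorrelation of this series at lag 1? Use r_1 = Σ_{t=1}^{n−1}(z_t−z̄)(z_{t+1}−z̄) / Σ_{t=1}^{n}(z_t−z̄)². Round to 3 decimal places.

0.271

Mean z̄ = (59.0 + 50.5 + 46.5 + 44.5 + 41.7 + 44.9 + 53.9)/7 = 48.7143
Deviations from mean: 10.2857, 1.7857, -2.2143, -4.2143, -7.0143, -3.8143, 5.1857
Σ(z_t−z̄)(z_{t+1}−z̄) = (18.3673) + (-3.9541) + (9.3316) + (29.5602) + (26.7545) + (-19.7798) = 60.2798
Denominator Σ(z_t−z̄)² = 222.2886
r_1 = 60.2798 / 222.2886 = 0.271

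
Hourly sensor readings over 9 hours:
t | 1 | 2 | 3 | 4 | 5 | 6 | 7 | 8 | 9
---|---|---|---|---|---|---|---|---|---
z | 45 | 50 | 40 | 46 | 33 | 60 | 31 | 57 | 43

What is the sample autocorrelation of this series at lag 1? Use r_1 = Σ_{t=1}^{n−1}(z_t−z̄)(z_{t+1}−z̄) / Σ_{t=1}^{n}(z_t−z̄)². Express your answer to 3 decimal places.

-0.817

Mean z̄ = (45 + 50 + 40 + 46 + 33 + 60 + 31 + 57 + 43)/9 = 45.0000
Numerator Σ_{t=1}^{8}(z_t−z̄)(z_{t+1}−z̄) = -624.0000
Denominator Σ(z_t−z̄)² = 764.0000
r_1 = -624.0000 / 764.0000 = -0.817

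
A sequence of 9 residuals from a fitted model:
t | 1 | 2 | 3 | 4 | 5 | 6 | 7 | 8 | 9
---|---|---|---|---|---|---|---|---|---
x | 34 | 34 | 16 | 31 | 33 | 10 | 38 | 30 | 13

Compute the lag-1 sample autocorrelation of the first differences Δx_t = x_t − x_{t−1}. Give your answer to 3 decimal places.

First differences Δx: 0, -18, 15, 2, -23, 28, -8, -17
Mean of differences = -2.6250
Numerator Σ(Δx_t−Δx̄)(Δx_{t+1}−Δx̄) = -1035.3906
Denominator Σ(Δx_t−Δx̄)² = 2163.8750
r_1(Δx) = -1035.3906 / 2163.8750 = -0.478

-0.478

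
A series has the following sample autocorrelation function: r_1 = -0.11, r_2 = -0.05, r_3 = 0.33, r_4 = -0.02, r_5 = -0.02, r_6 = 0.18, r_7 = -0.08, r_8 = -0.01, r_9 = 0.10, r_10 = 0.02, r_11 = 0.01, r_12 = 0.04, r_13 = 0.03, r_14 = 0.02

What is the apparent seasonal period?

3

The largest autocorrelation is r_3 = 0.33, with a weaker echo at lag 6 (0.18); the remaining lags stay at or below 0.10.
The dominant spike at lag 3 indicates a seasonal period of 3.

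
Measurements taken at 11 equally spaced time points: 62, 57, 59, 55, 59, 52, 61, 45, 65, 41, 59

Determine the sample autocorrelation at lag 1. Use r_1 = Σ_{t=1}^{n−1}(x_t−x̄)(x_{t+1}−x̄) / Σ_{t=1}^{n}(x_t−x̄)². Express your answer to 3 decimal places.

Mean x̄ = (62 + 57 + 59 + 55 + 59 + 52 + 61 + 45 + 65 + 41 + 59)/11 = 55.9091
Numerator Σ_{t=1}^{10}(x_t−x̄)(x_{t+1}−x̄) = -363.9174
Denominator Σ(x_t−x̄)² = 532.9091
r_1 = -363.9174 / 532.9091 = -0.683

-0.683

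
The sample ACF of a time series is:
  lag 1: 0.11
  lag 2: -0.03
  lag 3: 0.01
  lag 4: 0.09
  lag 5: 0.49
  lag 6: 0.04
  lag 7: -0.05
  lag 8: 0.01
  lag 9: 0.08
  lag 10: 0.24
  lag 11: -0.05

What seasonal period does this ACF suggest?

5

The largest autocorrelation is r_5 = 0.49, with a weaker echo at lag 10 (0.24); the remaining lags stay at or below 0.11.
The dominant spike at lag 5 indicates a seasonal period of 5.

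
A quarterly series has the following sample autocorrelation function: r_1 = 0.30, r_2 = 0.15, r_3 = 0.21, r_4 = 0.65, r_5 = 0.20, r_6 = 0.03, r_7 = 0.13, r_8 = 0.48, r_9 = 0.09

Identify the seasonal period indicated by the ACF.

The largest autocorrelation is r_4 = 0.65, with a weaker echo at lag 8 (0.48); the remaining lags stay at or below 0.30. The elevated value at lag 1 (0.30), dropping to 0.15 at lag 2, reflects decaying short-term dependence rather than seasonality.
The dominant spike at lag 4 indicates a seasonal period of 4.

4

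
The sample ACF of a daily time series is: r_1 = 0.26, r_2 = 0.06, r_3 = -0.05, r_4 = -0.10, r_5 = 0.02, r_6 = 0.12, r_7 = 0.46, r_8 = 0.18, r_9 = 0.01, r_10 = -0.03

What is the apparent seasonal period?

7

The largest autocorrelation is r_7 = 0.46; the remaining lags stay at or below 0.26. The elevated value at lag 1 (0.26), dropping to 0.06 at lag 2, reflects decaying short-term dependence rather than seasonality.
The dominant spike at lag 7 indicates a seasonal period of 7.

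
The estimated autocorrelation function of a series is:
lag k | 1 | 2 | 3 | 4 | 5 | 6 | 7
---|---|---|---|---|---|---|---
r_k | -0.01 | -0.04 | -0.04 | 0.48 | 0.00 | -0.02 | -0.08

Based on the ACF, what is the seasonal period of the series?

The largest autocorrelation is r_4 = 0.48; the remaining lags stay at or below 0.00.
The dominant spike at lag 4 indicates a seasonal period of 4.

4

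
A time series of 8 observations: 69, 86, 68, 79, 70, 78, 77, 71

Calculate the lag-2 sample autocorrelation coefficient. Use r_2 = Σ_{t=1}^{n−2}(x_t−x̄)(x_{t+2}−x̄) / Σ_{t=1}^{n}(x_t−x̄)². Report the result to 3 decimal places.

Mean x̄ = (69 + 86 + 68 + 79 + 70 + 78 + 77 + 71)/8 = 74.7500
Deviations from mean: -5.7500, 11.2500, -6.7500, 4.2500, -4.7500, 3.2500, 2.2500, -3.7500
Σ(x_t−x̄)(x_{t+2}−x̄) = (38.8125) + (47.8125) + (32.0625) + (13.8125) + (-10.6875) + (-12.1875) = 109.6250
Denominator Σ(x_t−x̄)² = 275.5000
r_2 = 109.6250 / 275.5000 = 0.398

0.398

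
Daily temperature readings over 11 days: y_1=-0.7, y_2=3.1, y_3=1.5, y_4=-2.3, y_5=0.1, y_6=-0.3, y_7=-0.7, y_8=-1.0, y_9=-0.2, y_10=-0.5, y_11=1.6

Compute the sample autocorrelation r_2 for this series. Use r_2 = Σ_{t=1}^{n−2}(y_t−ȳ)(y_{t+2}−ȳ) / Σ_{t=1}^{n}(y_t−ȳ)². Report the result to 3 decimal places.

Mean ȳ = (-0.7 + 3.1 + 1.5 − 2.3 + 0.1 − 0.3 − 0.7 − 1.0 − 0.2 − 0.5 + 1.6)/11 = 0.0545
Numerator Σ_{t=1}^{9}(y_t−ȳ)(y_{t+2}−ȳ) = -6.6378
Denominator Σ(y_t−ȳ)² = 22.0473
r_2 = -6.6378 / 22.0473 = -0.301

-0.301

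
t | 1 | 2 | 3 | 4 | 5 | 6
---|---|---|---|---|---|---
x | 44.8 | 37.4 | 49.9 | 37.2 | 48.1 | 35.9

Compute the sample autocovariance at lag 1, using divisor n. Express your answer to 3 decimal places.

-25.779

Mean x̄ = (44.8 + 37.4 + 49.9 + 37.2 + 48.1 + 35.9)/6 = 42.2167
Deviations: 2.5833, -4.8167, 7.6833, -5.0167, 5.8833, -6.3167
Σ_{t=1}^{5}(x_t−x̄)(x_{t+1}−x̄) = -154.6736
γ_1 = -154.6736 / 6 = -25.779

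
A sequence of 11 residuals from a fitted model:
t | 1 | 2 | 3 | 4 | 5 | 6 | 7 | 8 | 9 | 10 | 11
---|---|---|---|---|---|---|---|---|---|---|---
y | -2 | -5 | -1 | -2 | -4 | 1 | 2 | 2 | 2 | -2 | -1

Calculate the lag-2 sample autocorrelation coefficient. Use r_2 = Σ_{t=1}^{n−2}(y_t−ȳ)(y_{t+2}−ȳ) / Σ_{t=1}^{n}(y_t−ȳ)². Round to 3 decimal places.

Mean ȳ = (-2 − 5 − 1 − 2 − 4 + 1 + 2 + 2 + 2 − 2 − 1)/11 = -0.9091
Numerator Σ_{t=1}^{9}(y_t−ȳ)(y_{t+2}−ȳ) = 4.3471
Denominator Σ(y_t−ȳ)² = 58.9091
r_2 = 4.3471 / 58.9091 = 0.074

0.074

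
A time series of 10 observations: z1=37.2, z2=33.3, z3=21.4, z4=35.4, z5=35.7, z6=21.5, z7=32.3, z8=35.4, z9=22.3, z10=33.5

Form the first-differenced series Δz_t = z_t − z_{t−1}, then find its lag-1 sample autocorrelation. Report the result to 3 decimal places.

First differences Δz: -3.9, -11.9, 14.0, 0.3, -14.2, 10.8, 3.1, -13.1, 11.2
Mean of differences = -0.4111
Numerator Σ(Δz_t−Δz̄)(Δz_{t+1}−Δz̄) = -432.1512
Denominator Σ(Δz_t−Δz̄)² = 976.3289
r_1(Δz) = -432.1512 / 976.3289 = -0.443

-0.443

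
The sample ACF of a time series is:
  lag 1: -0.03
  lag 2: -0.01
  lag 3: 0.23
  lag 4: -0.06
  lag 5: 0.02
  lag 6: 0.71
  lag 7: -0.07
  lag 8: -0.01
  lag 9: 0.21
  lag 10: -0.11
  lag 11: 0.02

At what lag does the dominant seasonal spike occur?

6

The largest autocorrelation is r_6 = 0.71; the remaining lags stay at or below 0.23.
The dominant spike at lag 6 indicates a seasonal period of 6.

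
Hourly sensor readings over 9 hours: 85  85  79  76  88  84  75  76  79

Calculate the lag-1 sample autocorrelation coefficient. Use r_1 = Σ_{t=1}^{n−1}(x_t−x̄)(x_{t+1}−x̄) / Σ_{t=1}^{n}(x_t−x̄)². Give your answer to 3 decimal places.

0.137

Mean x̄ = (85 + 85 + 79 + 76 + 88 + 84 + 75 + 76 + 79)/9 = 80.7778
Numerator Σ_{t=1}^{8}(x_t−x̄)(x_{t+1}−x̄) = 25.0617
Denominator Σ(x_t−x̄)² = 183.5556
r_1 = 25.0617 / 183.5556 = 0.137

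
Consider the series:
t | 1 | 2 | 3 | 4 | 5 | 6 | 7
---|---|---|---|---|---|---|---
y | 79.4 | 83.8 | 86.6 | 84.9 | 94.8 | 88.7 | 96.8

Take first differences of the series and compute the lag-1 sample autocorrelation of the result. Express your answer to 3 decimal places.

First differences Δy: 4.4, 2.8, -1.7, 9.9, -6.1, 8.1
Mean of differences = 2.9000
Numerator Σ(Δy_t−Δȳ)(Δy_{t+1}−Δȳ) = -141.6900
Denominator Σ(Δy_t−Δȳ)² = 180.4600
r_1(Δy) = -141.6900 / 180.4600 = -0.785

-0.785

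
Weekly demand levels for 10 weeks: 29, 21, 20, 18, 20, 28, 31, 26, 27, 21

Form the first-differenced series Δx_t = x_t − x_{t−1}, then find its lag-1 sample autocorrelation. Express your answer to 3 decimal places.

0.122

First differences Δx: -8, -1, -2, 2, 8, 3, -5, 1, -6
Mean of differences = -0.8889
Numerator Σ(Δx_t−Δx̄)(Δx_{t+1}−Δx̄) = 24.5432
Denominator Σ(Δx_t−Δx̄)² = 200.8889
r_1(Δx) = 24.5432 / 200.8889 = 0.122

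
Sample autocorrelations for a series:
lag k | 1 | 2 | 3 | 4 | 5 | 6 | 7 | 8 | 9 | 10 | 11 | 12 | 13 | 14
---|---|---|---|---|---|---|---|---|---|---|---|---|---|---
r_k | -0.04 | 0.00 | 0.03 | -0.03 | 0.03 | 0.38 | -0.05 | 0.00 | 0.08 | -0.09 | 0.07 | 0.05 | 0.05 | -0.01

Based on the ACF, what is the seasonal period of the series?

6

The largest autocorrelation is r_6 = 0.38; the remaining lags stay at or below 0.08.
The dominant spike at lag 6 indicates a seasonal period of 6.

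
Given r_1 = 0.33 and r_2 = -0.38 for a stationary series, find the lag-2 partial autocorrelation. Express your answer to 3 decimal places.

-0.549

φ_{22} = (r_2 − r_1²) / (1 − r_1²)
r_1² = (0.33)² = 0.1089
Numerator = -0.38 − 0.1089 = -0.4889; denominator = 1 − 0.1089 = 0.8911
φ_{22} = -0.4889 / 0.8911 = -0.549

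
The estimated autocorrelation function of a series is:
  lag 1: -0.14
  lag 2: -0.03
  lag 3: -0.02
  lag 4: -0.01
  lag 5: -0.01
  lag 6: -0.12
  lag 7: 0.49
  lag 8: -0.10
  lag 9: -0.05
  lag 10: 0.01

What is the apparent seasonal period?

7

The largest autocorrelation is r_7 = 0.49; the remaining lags stay at or below 0.01.
The dominant spike at lag 7 indicates a seasonal period of 7.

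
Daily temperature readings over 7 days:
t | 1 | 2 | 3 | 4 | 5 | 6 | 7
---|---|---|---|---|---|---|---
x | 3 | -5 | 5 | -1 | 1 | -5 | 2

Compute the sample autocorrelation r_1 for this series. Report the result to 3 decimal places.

Mean x̄ = (3 − 5 + 5 − 1 + 1 − 5 + 2)/7 = 0.0000
Deviations from mean: 3.0000, -5.0000, 5.0000, -1.0000, 1.0000, -5.0000, 2.0000
Numerator Σ_{t=1}^{6}(x_t−x̄)(x_{t+1}−x̄) = -61.0000
Denominator Σ(x_t−x̄)² = 90.0000
r_1 = -61.0000 / 90.0000 = -0.678

-0.678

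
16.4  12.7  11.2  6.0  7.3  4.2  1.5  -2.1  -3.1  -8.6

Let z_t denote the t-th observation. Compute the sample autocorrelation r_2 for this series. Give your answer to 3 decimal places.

0.390

Mean z̄ = (16.4 + 12.7 + 11.2 + 6.0 + 7.3 + 4.2 + 1.5 − 2.1 − 3.1 − 8.6)/10 = 4.5500
Numerator Σ_{t=1}^{8}(z_t−z̄)(z_{t+2}−z̄) = 213.1200
Denominator Σ(z_t−z̄)² = 545.8250
r_2 = 213.1200 / 545.8250 = 0.390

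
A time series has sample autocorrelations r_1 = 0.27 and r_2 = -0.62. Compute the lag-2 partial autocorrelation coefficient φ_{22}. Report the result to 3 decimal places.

φ_{22} = (r_2 − r_1²) / (1 − r_1²)
r_1² = (0.27)² = 0.0729
Numerator = -0.62 − 0.0729 = -0.6929; denominator = 1 − 0.0729 = 0.9271
φ_{22} = -0.6929 / 0.9271 = -0.747

-0.747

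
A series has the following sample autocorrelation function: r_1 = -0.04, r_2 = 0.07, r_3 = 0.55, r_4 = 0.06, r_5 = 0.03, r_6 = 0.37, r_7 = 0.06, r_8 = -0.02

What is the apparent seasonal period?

3

The largest autocorrelation is r_3 = 0.55, with a weaker echo at lag 6 (0.37); the remaining lags stay at or below 0.07.
The dominant spike at lag 3 indicates a seasonal period of 3.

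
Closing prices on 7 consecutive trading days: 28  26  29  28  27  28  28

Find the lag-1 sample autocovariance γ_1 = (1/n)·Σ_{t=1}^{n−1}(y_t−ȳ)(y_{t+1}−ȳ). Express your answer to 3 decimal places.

-0.379

Mean ȳ = (28 + 26 + 29 + 28 + 27 + 28 + 28)/7 = 27.7143
Σ_{t=1}^{6}(y_t−ȳ)(y_{t+1}−ȳ) = -2.6531
γ_1 = -2.6531 / 7 = -0.379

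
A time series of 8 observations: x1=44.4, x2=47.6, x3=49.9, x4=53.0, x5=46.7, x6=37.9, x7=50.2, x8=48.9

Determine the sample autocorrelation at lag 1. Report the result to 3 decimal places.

Mean x̄ = (44.4 + 47.6 + 49.9 + 53.0 + 46.7 + 37.9 + 50.2 + 48.9)/8 = 47.3250
Deviations from mean: -2.9250, 0.2750, 2.5750, 5.6750, -0.6250, -9.4250, 2.8750, 1.5750
Σ(x_t−x̄)(x_{t+1}−x̄) = (-0.8044) + (0.7081) + (14.6131) + (-3.5469) + (5.8906) + (-27.0969) + (4.5281) = -5.7081
Denominator Σ(x_t−x̄)² = 147.4350
r_1 = -5.7081 / 147.4350 = -0.039

-0.039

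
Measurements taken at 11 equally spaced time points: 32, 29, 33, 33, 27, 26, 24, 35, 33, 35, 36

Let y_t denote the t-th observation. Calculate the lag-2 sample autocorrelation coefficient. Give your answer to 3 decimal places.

0.006

Mean ȳ = (32 + 29 + 33 + 33 + 27 + 26 + 24 + 35 + 33 + 35 + 36)/11 = 31.1818
Numerator Σ_{t=1}^{9}(y_t−ȳ)(y_{t+2}−ȳ) = 1.0248
Denominator Σ(y_t−ȳ)² = 163.6364
r_2 = 1.0248 / 163.6364 = 0.006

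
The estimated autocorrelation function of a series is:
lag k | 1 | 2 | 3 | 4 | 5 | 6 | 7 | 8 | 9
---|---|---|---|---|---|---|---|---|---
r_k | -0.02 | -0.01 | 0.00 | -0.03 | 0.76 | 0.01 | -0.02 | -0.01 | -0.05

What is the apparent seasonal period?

5

The largest autocorrelation is r_5 = 0.76; the remaining lags stay at or below 0.01.
The dominant spike at lag 5 indicates a seasonal period of 5.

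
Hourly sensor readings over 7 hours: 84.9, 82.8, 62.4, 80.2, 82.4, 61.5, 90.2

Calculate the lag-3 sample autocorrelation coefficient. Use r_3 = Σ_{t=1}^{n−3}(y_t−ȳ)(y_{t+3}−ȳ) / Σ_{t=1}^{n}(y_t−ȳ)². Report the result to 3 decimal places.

Mean ȳ = (84.9 + 82.8 + 62.4 + 80.2 + 82.4 + 61.5 + 90.2)/7 = 77.7714
Deviations from mean: 7.1286, 5.0286, -15.3714, 2.4286, 4.6286, -16.2714, 12.4286
Numerator Σ_{t=1}^{4}(y_t−ȳ)(y_{t+3}−ȳ) = 320.8861
Denominator Σ(y_t−ȳ)² = 758.9343
r_3 = 320.8861 / 758.9343 = 0.423

0.423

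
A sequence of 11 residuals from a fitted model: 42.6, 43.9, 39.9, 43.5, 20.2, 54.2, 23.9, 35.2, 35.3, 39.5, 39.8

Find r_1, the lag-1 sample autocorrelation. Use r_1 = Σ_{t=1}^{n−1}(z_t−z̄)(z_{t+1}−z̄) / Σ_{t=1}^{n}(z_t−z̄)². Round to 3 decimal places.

Mean z̄ = (42.6 + 43.9 + 39.9 + 43.5 + 20.2 + 54.2 + 23.9 + 35.2 + 35.3 + 39.5 + 39.8)/11 = 38.0000
Numerator Σ_{t=1}^{10}(z_t−z̄)(z_{t+1}−z̄) = -520.1900
Denominator Σ(z_t−z̄)² = 888.5400
r_1 = -520.1900 / 888.5400 = -0.585

-0.585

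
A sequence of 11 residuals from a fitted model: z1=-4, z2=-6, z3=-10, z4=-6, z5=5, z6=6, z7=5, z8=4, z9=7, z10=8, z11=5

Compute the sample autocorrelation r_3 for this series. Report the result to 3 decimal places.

0.008

Mean z̄ = (-4 − 6 − 10 − 6 + 5 + 6 + 5 + 4 + 7 + 8 + 5)/11 = 1.2727
Numerator Σ_{t=1}^{8}(z_t−z̄)(z_{t+3}−z̄) = 3.3223
Denominator Σ(z_t−z̄)² = 410.1818
r_3 = 3.3223 / 410.1818 = 0.008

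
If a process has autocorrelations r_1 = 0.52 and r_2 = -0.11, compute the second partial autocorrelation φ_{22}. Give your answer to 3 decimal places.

-0.521

φ_{22} = (r_2 − r_1²) / (1 − r_1²)
r_1² = (0.52)² = 0.2704
Numerator = -0.11 − 0.2704 = -0.3804; denominator = 1 − 0.2704 = 0.7296
φ_{22} = -0.3804 / 0.7296 = -0.521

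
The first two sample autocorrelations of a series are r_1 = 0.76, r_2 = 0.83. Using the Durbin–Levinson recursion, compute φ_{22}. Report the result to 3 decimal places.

φ_{22} = (r_2 − r_1²) / (1 − r_1²)
r_1² = (0.76)² = 0.5776
Numerator = 0.83 − 0.5776 = 0.2524; denominator = 1 − 0.5776 = 0.4224
φ_{22} = 0.2524 / 0.4224 = 0.598

0.598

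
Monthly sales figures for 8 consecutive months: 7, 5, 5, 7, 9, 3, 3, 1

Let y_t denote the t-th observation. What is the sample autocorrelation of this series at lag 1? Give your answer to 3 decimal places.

0.250

Mean ȳ = (7 + 5 + 5 + 7 + 9 + 3 + 3 + 1)/8 = 5.0000
Deviations from mean: 2.0000, 0.0000, 0.0000, 2.0000, 4.0000, -2.0000, -2.0000, -4.0000
Σ(y_t−ȳ)(y_{t+1}−ȳ) = (0.0000) + (0.0000) + (0.0000) + (8.0000) + (-8.0000) + (4.0000) + (8.0000) = 12.0000
Denominator Σ(y_t−ȳ)² = 48.0000
r_1 = 12.0000 / 48.0000 = 0.250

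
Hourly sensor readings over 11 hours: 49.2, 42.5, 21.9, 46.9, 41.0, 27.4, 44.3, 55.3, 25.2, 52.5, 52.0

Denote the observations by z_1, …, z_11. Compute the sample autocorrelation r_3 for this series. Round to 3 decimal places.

0.534

Mean z̄ = (49.2 + 42.5 + 21.9 + 46.9 + 41.0 + 27.4 + 44.3 + 55.3 + 25.2 + 52.5 + 52.0)/11 = 41.6545
Numerator Σ_{t=1}^{8}(z_t−z̄)(z_{t+3}−z̄) = 729.9747
Denominator Σ(z_t−z̄)² = 1367.6273
r_3 = 729.9747 / 1367.6273 = 0.534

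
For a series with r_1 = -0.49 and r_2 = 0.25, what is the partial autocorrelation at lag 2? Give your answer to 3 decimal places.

φ_{22} = (r_2 − r_1²) / (1 − r_1²)
r_1² = (-0.49)² = 0.2401
Numerator = 0.25 − 0.2401 = 0.0099; denominator = 1 − 0.2401 = 0.7599
φ_{22} = 0.0099 / 0.7599 = 0.013

0.013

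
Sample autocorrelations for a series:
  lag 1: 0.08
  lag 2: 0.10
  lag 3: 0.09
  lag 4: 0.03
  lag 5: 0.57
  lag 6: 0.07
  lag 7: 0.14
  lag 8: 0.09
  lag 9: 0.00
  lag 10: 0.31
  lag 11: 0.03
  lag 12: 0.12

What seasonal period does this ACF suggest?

5

The largest autocorrelation is r_5 = 0.57, with a weaker echo at lag 10 (0.31); the remaining lags stay at or below 0.14.
The dominant spike at lag 5 indicates a seasonal period of 5.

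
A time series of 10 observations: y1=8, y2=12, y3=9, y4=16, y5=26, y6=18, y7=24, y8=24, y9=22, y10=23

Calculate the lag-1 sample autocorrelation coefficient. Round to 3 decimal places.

Mean ȳ = (8 + 12 + 9 + 16 + 26 + 18 + 24 + 24 + 22 + 23)/10 = 18.2000
Numerator Σ_{t=1}^{9}(y_t−ȳ)(y_{t+1}−ȳ) = 194.5600
Denominator Σ(y_t−ȳ)² = 397.6000
r_1 = 194.5600 / 397.6000 = 0.489

0.489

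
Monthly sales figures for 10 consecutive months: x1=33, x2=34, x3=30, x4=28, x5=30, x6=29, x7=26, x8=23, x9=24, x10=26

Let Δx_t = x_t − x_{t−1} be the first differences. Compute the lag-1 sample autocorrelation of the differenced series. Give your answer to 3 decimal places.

First differences Δx: 1, -4, -2, 2, -1, -3, -3, 1, 2
Mean of differences = -0.7778
Numerator Σ(Δx_t−Δx̄)(Δx_{t+1}−Δx̄) = 0.6173
Denominator Σ(Δx_t−Δx̄)² = 43.5556
r_1(Δx) = 0.6173 / 43.5556 = 0.014

0.014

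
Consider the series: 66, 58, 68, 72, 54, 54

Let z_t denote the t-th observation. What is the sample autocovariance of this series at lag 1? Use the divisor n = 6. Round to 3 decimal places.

0.667

Mean z̄ = (66 + 58 + 68 + 72 + 54 + 54)/6 = 62.0000
Deviations: 4.0000, -4.0000, 6.0000, 10.0000, -8.0000, -8.0000
Σ_{t=1}^{5}(z_t−z̄)(z_{t+1}−z̄) = 4.0000
γ_1 = 4.0000 / 6 = 0.667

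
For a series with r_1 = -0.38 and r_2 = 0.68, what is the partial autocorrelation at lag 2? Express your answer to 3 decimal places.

φ_{22} = (r_2 − r_1²) / (1 − r_1²)
r_1² = (-0.38)² = 0.1444
Numerator = 0.68 − 0.1444 = 0.5356; denominator = 1 − 0.1444 = 0.8556
φ_{22} = 0.5356 / 0.8556 = 0.626

0.626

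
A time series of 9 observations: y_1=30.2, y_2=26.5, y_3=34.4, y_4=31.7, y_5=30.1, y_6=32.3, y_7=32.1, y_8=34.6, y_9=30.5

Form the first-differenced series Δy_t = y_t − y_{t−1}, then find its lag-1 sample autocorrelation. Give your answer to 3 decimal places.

First differences Δy: -3.7, 7.9, -2.7, -1.6, 2.2, -0.2, 2.5, -4.1
Mean of differences = 0.0375
Numerator Σ(Δy_t−Δȳ)(Δy_{t+1}−Δȳ) = -61.2552
Denominator Σ(Δy_t−Δȳ)² = 113.8788
r_1(Δy) = -61.2552 / 113.8788 = -0.538

-0.538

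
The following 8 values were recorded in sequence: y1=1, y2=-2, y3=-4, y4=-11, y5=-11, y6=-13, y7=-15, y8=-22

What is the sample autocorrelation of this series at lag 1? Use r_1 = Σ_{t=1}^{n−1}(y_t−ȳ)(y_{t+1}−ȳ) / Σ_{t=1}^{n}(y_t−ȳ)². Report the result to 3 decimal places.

0.519

Mean ȳ = (1 − 2 − 4 − 11 − 11 − 13 − 15 − 22)/8 = -9.6250
Deviations from mean: 10.6250, 7.6250, 5.6250, -1.3750, -1.3750, -3.3750, -5.3750, -12.3750
Σ(y_t−ȳ)(y_{t+1}−ȳ) = (81.0156) + (42.8906) + (-7.7344) + (1.8906) + (4.6406) + (18.1406) + (66.5156) = 207.3594
Denominator Σ(y_t−ȳ)² = 399.8750
r_1 = 207.3594 / 399.8750 = 0.519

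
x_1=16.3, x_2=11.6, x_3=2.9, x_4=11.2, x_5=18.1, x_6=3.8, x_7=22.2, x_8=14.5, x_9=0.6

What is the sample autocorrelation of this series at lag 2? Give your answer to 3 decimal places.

Mean x̄ = (16.3 + 11.6 + 2.9 + 11.2 + 18.1 + 3.8 + 22.2 + 14.5 + 0.6)/9 = 11.2444
Numerator Σ_{t=1}^{7}(x_t−x̄)(x_{t+2}−x̄) = -164.8217
Denominator Σ(x_t−x̄)² = 441.6622
r_2 = -164.8217 / 441.6622 = -0.373

-0.373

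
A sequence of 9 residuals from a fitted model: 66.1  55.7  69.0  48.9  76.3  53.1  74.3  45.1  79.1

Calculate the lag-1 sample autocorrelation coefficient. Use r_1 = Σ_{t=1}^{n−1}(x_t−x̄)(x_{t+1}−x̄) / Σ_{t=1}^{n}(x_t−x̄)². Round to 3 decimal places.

Mean x̄ = (66.1 + 55.7 + 69.0 + 48.9 + 76.3 + 53.1 + 74.3 + 45.1 + 79.1)/9 = 63.0667
Numerator Σ_{t=1}^{8}(x_t−x̄)(x_{t+1}−x̄) = -1071.3244
Denominator Σ(x_t−x̄)² = 1279.8800
r_1 = -1071.3244 / 1279.8800 = -0.837

-0.837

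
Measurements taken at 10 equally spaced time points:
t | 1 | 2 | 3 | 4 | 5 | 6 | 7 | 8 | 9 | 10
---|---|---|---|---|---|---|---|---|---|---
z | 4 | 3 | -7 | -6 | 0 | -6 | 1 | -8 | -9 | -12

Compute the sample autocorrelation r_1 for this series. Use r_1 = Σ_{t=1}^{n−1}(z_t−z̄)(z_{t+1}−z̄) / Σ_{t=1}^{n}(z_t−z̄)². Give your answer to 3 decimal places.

Mean z̄ = (4 + 3 − 7 − 6 + 0 − 6 + 1 − 8 − 9 − 12)/10 = -4.0000
Numerator Σ_{t=1}^{9}(z_t−z̄)(z_{t+1}−z̄) = 55.0000
Denominator Σ(z_t−z̄)² = 276.0000
r_1 = 55.0000 / 276.0000 = 0.199

0.199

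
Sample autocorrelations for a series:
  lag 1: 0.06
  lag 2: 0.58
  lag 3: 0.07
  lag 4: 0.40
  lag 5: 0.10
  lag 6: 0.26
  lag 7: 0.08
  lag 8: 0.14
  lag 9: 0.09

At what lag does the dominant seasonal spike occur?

The largest autocorrelation is r_2 = 0.58, with weaker echoes at lags 4 (0.40) and 6 (0.26); the remaining lags stay at or below 0.14.
The dominant spike at lag 2 indicates a seasonal period of 2.

2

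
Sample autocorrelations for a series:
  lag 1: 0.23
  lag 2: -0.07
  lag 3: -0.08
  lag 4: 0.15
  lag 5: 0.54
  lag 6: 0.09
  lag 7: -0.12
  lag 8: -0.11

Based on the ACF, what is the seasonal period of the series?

The largest autocorrelation is r_5 = 0.54; the remaining lags stay at or below 0.23.
The dominant spike at lag 5 indicates a seasonal period of 5.

5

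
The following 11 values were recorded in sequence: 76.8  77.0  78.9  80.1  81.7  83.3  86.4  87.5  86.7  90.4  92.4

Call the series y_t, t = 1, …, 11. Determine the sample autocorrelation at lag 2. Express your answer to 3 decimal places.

Mean ȳ = (76.8 + 77.0 + 78.9 + 80.1 + 81.7 + 83.3 + 86.4 + 87.5 + 86.7 + 90.4 + 92.4)/11 = 83.7455
Numerator Σ_{t=1}^{9}(y_t−ȳ)(y_{t+2}−ȳ) = 121.0750
Denominator Σ(y_t−ȳ)² = 283.9473
r_2 = 121.0750 / 283.9473 = 0.426

0.426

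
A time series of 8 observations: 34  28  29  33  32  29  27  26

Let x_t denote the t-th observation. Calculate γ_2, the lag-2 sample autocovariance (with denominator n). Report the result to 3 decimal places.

-2.047

Mean x̄ = (34 + 28 + 29 + 33 + 32 + 29 + 27 + 26)/8 = 29.7500
Deviations: 4.2500, -1.7500, -0.7500, 3.2500, 2.2500, -0.7500, -2.7500, -3.7500
Σ_{t=1}^{6}(x_t−x̄)(x_{t+2}−x̄) = -16.3750
γ_2 = -16.3750 / 8 = -2.047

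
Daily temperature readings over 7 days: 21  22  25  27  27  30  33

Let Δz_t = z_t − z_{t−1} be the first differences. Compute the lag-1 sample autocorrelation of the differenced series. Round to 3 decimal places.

-0.250

First differences Δz: 1, 3, 2, 0, 3, 3
Mean of differences = 2.0000
Numerator Σ(Δz_t−Δz̄)(Δz_{t+1}−Δz̄) = -2.0000
Denominator Σ(Δz_t−Δz̄)² = 8.0000
r_1(Δz) = -2.0000 / 8.0000 = -0.250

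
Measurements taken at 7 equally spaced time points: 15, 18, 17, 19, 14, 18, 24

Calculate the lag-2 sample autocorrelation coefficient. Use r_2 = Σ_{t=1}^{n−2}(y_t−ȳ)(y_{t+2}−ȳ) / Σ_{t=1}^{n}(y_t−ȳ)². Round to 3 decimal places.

Mean ȳ = (15 + 18 + 17 + 19 + 14 + 18 + 24)/7 = 17.8571
Σ(y_t−ȳ)(y_{t+2}−ȳ) = (2.4490) + (0.1633) + (3.3061) + (0.1633) + (-23.6939) = -17.6122
Denominator Σ(y_t−ȳ)² = 62.8571
r_2 = -17.6122 / 62.8571 = -0.280

-0.280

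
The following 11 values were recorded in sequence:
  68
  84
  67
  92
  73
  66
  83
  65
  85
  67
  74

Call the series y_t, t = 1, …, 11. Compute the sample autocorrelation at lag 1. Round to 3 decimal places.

Mean ȳ = (68 + 84 + 67 + 92 + 73 + 66 + 83 + 65 + 85 + 67 + 74)/11 = 74.9091
Numerator Σ_{t=1}^{10}(y_t−ȳ)(y_{t+1}−ȳ) = -610.3719
Denominator Σ(y_t−ȳ)² = 896.9091
r_1 = -610.3719 / 896.9091 = -0.681

-0.681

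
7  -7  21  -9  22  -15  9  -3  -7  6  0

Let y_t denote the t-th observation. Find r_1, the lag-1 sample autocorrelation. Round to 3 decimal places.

-0.784

Mean ȳ = (7 − 7 + 21 − 9 + 22 − 15 + 9 − 3 − 7 + 6 + 0)/11 = 2.1818
Numerator Σ_{t=1}^{10}(y_t−ȳ)(y_{t+1}−ȳ) = -1137.8512
Denominator Σ(y_t−ȳ)² = 1451.6364
r_1 = -1137.8512 / 1451.6364 = -0.784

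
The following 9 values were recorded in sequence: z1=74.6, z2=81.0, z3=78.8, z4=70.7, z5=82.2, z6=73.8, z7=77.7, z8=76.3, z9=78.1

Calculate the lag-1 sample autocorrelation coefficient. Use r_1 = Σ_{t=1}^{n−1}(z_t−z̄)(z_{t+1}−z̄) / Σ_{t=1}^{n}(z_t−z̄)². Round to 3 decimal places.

-0.640

Mean z̄ = (74.6 + 81.0 + 78.8 + 70.7 + 82.2 + 73.8 + 77.7 + 76.3 + 78.1)/9 = 77.0222
Numerator Σ_{t=1}^{8}(z_t−z̄)(z_{t+1}−z̄) = -66.6738
Denominator Σ(z_t−z̄)² = 104.1556
r_1 = -66.6738 / 104.1556 = -0.640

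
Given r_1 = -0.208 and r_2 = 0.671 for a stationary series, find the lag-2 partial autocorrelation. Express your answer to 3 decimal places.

φ_{22} = (r_2 − r_1²) / (1 − r_1²)
r_1² = (-0.208)² = 0.043264
Numerator = 0.671 − 0.0433 = 0.6277; denominator = 1 − 0.0433 = 0.9567
φ_{22} = 0.6277 / 0.9567 = 0.656

0.656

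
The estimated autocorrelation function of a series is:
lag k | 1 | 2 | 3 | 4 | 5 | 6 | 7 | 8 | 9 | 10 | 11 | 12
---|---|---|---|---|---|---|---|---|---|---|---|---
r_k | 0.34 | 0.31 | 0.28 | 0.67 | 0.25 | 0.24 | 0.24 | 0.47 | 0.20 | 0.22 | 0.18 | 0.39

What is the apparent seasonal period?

The largest autocorrelation is r_4 = 0.67, with weaker echoes at lags 8 (0.47) and 12 (0.39); the remaining lags stay at or below 0.34. The elevated value at lag 1 (0.34), dropping to 0.31 at lag 2, reflects decaying short-term dependence rather than seasonality.
The dominant spike at lag 4 indicates a seasonal period of 4.

4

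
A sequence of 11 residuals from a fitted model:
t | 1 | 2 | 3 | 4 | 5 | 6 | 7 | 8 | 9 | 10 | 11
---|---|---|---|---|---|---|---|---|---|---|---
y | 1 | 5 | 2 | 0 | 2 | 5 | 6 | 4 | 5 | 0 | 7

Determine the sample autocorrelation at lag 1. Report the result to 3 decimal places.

-0.163

Mean ȳ = (1 + 5 + 2 + 0 + 2 + 5 + 6 + 4 + 5 + 0 + 7)/11 = 3.3636
Numerator Σ_{t=1}^{10}(y_t−ȳ)(y_{t+1}−ȳ) = -9.8595
Denominator Σ(y_t−ȳ)² = 60.5455
r_1 = -9.8595 / 60.5455 = -0.163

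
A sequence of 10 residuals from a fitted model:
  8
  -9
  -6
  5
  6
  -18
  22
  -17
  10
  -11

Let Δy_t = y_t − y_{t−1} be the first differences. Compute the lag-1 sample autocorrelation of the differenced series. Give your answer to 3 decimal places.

First differences Δy: -17, 3, 11, 1, -24, 40, -39, 27, -21
Mean of differences = -2.1111
Numerator Σ(Δy_t−Δȳ)(Δy_{t+1}−Δȳ) = -4135.3457
Denominator Σ(Δy_t−Δȳ)² = 5246.8889
r_1(Δy) = -4135.3457 / 5246.8889 = -0.788

-0.788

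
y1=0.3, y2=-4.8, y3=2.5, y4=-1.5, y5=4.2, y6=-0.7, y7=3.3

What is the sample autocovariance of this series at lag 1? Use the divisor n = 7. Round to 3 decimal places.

-4.117

Mean ȳ = (0.3 − 4.8 + 2.5 − 1.5 + 4.2 − 0.7 + 3.3)/7 = 0.4714
Σ_{t=1}^{6}(y_t−ȳ)(y_{t+1}−ȳ) = -28.8208
γ_1 = -28.8208 / 7 = -4.117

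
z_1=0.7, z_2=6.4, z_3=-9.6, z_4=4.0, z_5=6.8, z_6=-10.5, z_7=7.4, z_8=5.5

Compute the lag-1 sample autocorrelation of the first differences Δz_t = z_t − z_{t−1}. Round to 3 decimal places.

-0.603

First differences Δz: 5.7, -16.0, 13.6, 2.8, -17.3, 17.9, -1.9
Mean of differences = 0.6857
Numerator Σ(Δz_t−Δz̄)(Δz_{t+1}−Δz̄) = -663.9959
Denominator Σ(Δz_t−Δz̄)² = 1101.3086
r_1(Δz) = -663.9959 / 1101.3086 = -0.603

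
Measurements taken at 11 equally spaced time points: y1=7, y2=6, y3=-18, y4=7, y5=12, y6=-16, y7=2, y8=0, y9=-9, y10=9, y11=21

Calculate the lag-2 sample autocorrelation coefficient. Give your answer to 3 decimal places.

-0.393

Mean ȳ = (7 + 6 − 18 + 7 + 12 − 16 + 2 + 0 − 9 + 9 + 21)/11 = 1.9091
Numerator Σ_{t=1}^{9}(y_t−ȳ)(y_{t+2}−ȳ) = -560.2893
Denominator Σ(y_t−ȳ)² = 1424.9091
r_2 = -560.2893 / 1424.9091 = -0.393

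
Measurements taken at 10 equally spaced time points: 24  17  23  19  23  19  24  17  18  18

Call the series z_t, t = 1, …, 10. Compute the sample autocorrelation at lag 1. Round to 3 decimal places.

-0.464

Mean z̄ = (24 + 17 + 23 + 19 + 23 + 19 + 24 + 17 + 18 + 18)/10 = 20.2000
Numerator Σ_{t=1}^{9}(z_t−z̄)(z_{t+1}−z̄) = -36.0400
Denominator Σ(z_t−z̄)² = 77.6000
r_1 = -36.0400 / 77.6000 = -0.464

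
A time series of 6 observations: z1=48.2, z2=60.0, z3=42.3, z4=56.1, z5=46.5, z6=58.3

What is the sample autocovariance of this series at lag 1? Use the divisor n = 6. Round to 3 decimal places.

-34.215

Mean z̄ = (48.2 + 60.0 + 42.3 + 56.1 + 46.5 + 58.3)/6 = 51.9000
Σ_{t=1}^{5}(z_t−z̄)(z_{t+1}−z̄) = -205.2900
γ_1 = -205.2900 / 6 = -34.215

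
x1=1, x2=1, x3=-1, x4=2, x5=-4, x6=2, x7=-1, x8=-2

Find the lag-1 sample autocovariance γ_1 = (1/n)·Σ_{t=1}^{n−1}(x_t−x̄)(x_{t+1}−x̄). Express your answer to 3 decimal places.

-2.289

Mean x̄ = (1 + 1 − 1 + 2 − 4 + 2 − 1 − 2)/8 = -0.2500
Deviations: 1.2500, 1.2500, -0.7500, 2.2500, -3.7500, 2.2500, -0.7500, -1.7500
Σ_{t=1}^{7}(x_t−x̄)(x_{t+1}−x̄) = -18.3125
γ_1 = -18.3125 / 8 = -2.289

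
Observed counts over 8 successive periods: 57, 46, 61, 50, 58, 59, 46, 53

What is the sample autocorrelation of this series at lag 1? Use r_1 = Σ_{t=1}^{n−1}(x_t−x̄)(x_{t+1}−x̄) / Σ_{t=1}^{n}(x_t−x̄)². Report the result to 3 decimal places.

-0.563

Mean x̄ = (57 + 46 + 61 + 50 + 58 + 59 + 46 + 53)/8 = 53.7500
Deviations from mean: 3.2500, -7.7500, 7.2500, -3.7500, 4.2500, 5.2500, -7.7500, -0.7500
Σ(x_t−x̄)(x_{t+1}−x̄) = (-25.1875) + (-56.1875) + (-27.1875) + (-15.9375) + (22.3125) + (-40.6875) + (5.8125) = -137.0625
Denominator Σ(x_t−x̄)² = 243.5000
r_1 = -137.0625 / 243.5000 = -0.563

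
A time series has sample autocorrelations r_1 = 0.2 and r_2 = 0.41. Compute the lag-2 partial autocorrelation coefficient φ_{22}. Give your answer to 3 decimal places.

φ_{22} = (r_2 − r_1²) / (1 − r_1²)
r_1² = (0.2)² = 0.04
Numerator = 0.41 − 0.0400 = 0.3700; denominator = 1 − 0.0400 = 0.9600
φ_{22} = 0.3700 / 0.9600 = 0.385

0.385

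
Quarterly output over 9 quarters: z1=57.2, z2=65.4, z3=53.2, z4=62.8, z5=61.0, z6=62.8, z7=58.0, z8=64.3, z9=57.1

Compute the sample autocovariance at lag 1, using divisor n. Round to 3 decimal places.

Mean z̄ = (57.2 + 65.4 + 53.2 + 62.8 + 61.0 + 62.8 + 58.0 + 64.3 + 57.1)/9 = 60.2000
Σ_{t=1}^{8}(z_t−z̄)(z_{t+1}−z̄) = -93.4900
γ_1 = -93.4900 / 9 = -10.388

-10.388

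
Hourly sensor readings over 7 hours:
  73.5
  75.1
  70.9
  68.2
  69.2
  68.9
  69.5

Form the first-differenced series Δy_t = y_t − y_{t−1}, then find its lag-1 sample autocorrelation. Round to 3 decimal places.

-0.119

First differences Δy: 1.6, -4.2, -2.7, 1.0, -0.3, 0.6
Mean of differences = -0.6667
Numerator Σ(Δy_t−Δȳ)(Δy_{t+1}−Δȳ) = -3.1378
Denominator Σ(Δy_t−Δȳ)² = 26.2733
r_1(Δy) = -3.1378 / 26.2733 = -0.119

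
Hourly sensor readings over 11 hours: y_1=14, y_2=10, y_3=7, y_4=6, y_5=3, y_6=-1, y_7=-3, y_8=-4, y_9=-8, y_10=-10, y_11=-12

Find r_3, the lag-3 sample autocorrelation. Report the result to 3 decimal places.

Mean ȳ = (14 + 10 + 7 + 6 + 3 − 1 − 3 − 4 − 8 − 10 − 12)/11 = 0.1818
Numerator Σ_{t=1}^{8}(y_t−ȳ)(y_{t+3}−ȳ) = 162.7190
Denominator Σ(y_t−ȳ)² = 723.6364
r_3 = 162.7190 / 723.6364 = 0.225

0.225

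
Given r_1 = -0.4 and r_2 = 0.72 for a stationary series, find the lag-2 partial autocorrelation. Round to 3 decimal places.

0.667

φ_{22} = (r_2 − r_1²) / (1 − r_1²)
r_1² = (-0.4)² = 0.16
Numerator = 0.72 − 0.1600 = 0.5600; denominator = 1 − 0.1600 = 0.8400
φ_{22} = 0.5600 / 0.8400 = 0.667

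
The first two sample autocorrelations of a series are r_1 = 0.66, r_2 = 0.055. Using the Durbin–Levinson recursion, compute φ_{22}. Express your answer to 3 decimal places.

-0.674

φ_{22} = (r_2 − r_1²) / (1 − r_1²)
r_1² = (0.66)² = 0.4356
Numerator = 0.055 − 0.4356 = -0.3806; denominator = 1 − 0.4356 = 0.5644
φ_{22} = -0.3806 / 0.5644 = -0.674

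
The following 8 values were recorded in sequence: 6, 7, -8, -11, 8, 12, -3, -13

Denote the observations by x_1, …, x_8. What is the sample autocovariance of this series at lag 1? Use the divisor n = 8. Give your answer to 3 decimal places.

Mean x̄ = (6 + 7 − 8 − 11 + 8 + 12 − 3 − 13)/8 = -0.2500
Σ_{t=1}^{7}(x_t−x̄)(x_{t+1}−x̄) = 86.1875
γ_1 = 86.1875 / 8 = 10.773

10.773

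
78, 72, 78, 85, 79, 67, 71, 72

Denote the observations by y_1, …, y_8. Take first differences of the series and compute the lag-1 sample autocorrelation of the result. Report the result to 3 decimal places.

-0.031

First differences Δy: -6, 6, 7, -6, -12, 4, 1
Mean of differences = -0.8571
Numerator Σ(Δy_t−Δȳ)(Δy_{t+1}−Δȳ) = -9.5918
Denominator Σ(Δy_t−Δȳ)² = 312.8571
r_1(Δy) = -9.5918 / 312.8571 = -0.031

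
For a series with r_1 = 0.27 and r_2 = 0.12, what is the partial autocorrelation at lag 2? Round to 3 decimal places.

φ_{22} = (r_2 − r_1²) / (1 − r_1²)
r_1² = (0.27)² = 0.0729
Numerator = 0.12 − 0.0729 = 0.0471; denominator = 1 − 0.0729 = 0.9271
φ_{22} = 0.0471 / 0.9271 = 0.051

0.051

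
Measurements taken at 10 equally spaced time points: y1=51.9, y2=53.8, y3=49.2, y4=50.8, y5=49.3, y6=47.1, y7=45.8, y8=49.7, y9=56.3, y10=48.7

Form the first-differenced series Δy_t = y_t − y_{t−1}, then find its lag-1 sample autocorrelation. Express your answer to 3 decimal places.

-0.271

First differences Δy: 1.9, -4.6, 1.6, -1.5, -2.2, -1.3, 3.9, 6.6, -7.6
Mean of differences = -0.3556
Numerator Σ(Δy_t−Δȳ)(Δy_{t+1}−Δȳ) = -41.0675
Denominator Σ(Δy_t−Δȳ)² = 151.5022
r_1(Δy) = -41.0675 / 151.5022 = -0.271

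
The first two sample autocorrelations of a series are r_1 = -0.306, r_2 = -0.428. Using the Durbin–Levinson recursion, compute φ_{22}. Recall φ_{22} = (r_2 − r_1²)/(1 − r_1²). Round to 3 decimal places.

φ_{22} = (r_2 − r_1²) / (1 − r_1²)
r_1² = (-0.306)² = 0.093636
Numerator = -0.428 − 0.0936 = -0.5216; denominator = 1 − 0.0936 = 0.9064
φ_{22} = -0.5216 / 0.9064 = -0.576

-0.576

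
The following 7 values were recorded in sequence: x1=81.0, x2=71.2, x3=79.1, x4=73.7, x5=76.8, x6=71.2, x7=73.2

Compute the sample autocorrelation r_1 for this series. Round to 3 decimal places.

-0.508

Mean x̄ = (81.0 + 71.2 + 79.1 + 73.7 + 76.8 + 71.2 + 73.2)/7 = 75.1714
Deviations from mean: 5.8286, -3.9714, 3.9286, -1.4714, 1.6286, -3.9714, -1.9714
Numerator Σ_{t=1}^{6}(x_t−x̄)(x_{t+1}−x̄) = -45.5651
Denominator Σ(x_t−x̄)² = 89.6543
r_1 = -45.5651 / 89.6543 = -0.508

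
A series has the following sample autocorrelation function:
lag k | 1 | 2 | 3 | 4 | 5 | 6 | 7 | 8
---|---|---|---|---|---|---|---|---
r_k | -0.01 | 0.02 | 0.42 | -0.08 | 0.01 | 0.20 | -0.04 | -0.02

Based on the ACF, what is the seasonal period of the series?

3

The largest autocorrelation is r_3 = 0.42, with a weaker echo at lag 6 (0.20); the remaining lags stay at or below 0.02.
The dominant spike at lag 3 indicates a seasonal period of 3.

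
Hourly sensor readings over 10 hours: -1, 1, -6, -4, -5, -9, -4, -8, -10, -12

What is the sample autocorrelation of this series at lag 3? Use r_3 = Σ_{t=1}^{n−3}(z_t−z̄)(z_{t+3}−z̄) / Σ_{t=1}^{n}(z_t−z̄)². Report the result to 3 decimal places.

Mean z̄ = (-1 + 1 − 6 − 4 − 5 − 9 − 4 − 8 − 10 − 12)/10 = -5.8000
Numerator Σ_{t=1}^{7}(z_t−z̄)(z_{t+3}−z̄) = 18.4800
Denominator Σ(z_t−z̄)² = 147.6000
r_3 = 18.4800 / 147.6000 = 0.125

0.125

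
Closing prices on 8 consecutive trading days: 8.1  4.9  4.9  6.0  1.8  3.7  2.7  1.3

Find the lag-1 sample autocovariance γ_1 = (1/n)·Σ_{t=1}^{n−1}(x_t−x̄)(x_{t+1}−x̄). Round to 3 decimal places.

Mean x̄ = (8.1 + 4.9 + 4.9 + 6.0 + 1.8 + 3.7 + 2.7 + 1.3)/8 = 4.1750
Σ_{t=1}^{7}(x_t−x̄)(x_{t+1}−x̄) = 6.4294
γ_1 = 6.4294 / 8 = 0.804

0.804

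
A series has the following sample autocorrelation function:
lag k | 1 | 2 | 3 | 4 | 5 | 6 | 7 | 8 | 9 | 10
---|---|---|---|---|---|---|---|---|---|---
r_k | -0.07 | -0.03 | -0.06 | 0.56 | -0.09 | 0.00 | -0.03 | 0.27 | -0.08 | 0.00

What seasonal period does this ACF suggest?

4

The largest autocorrelation is r_4 = 0.56, with a weaker echo at lag 8 (0.27); the remaining lags stay at or below 0.00.
The dominant spike at lag 4 indicates a seasonal period of 4.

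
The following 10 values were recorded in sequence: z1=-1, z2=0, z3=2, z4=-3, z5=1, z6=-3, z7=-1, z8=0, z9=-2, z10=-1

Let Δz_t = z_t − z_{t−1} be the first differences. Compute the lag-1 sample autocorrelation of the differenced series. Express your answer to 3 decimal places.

-0.750

First differences Δz: 1, 2, -5, 4, -4, 2, 1, -2, 1
Mean of differences = 0.0000
Numerator Σ(Δz_t−Δz̄)(Δz_{t+1}−Δz̄) = -54.0000
Denominator Σ(Δz_t−Δz̄)² = 72.0000
r_1(Δz) = -54.0000 / 72.0000 = -0.750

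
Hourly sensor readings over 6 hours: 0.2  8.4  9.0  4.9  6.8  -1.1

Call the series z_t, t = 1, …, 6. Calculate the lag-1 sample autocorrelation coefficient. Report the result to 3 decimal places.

-0.129

Mean z̄ = (0.2 + 8.4 + 9.0 + 4.9 + 6.8 − 1.1)/6 = 4.7000
Deviations from mean: -4.5000, 3.7000, 4.3000, 0.2000, 2.1000, -5.8000
Numerator Σ_{t=1}^{5}(z_t−z̄)(z_{t+1}−z̄) = -11.6400
Denominator Σ(z_t−z̄)² = 90.5200
r_1 = -11.6400 / 90.5200 = -0.129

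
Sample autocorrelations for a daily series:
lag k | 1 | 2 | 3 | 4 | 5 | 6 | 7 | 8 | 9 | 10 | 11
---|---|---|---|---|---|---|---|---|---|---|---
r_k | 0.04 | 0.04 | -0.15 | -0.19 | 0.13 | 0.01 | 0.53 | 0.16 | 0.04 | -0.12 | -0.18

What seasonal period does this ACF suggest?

7

The largest autocorrelation is r_7 = 0.53; the remaining lags stay at or below 0.16.
The dominant spike at lag 7 indicates a seasonal period of 7.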